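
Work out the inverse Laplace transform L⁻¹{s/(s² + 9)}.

L⁻¹{s/(s² + 9)} = cos(3t)

Final answer: cos(3t)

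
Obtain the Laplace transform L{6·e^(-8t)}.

L{e^(at)} = 1/(s-a), so L{e^(-8t)} = 1/(s+8). Then L{6·e^(-8t)} = 6/(s+8)

Final answer: 6/(s+8)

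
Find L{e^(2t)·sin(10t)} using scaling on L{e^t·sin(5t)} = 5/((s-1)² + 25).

Scaling with a=2: L{e^(2t)·sin(10t)} = (1/2) · 5/((s/2-1)² + 25). Simplifying: 10/((s-2)² + 100)

Final answer: 10/((s-2)² + 100)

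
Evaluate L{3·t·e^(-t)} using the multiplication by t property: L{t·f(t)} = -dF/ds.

Using L{t^n·e^(at)} = n!/(s-a)^(n+1), L{t·e^(-t)} = 1/(s+1)^2, so L{3·t·e^(-t)} = 3·1/(s+1)^2 = 3/(s+1)^2

Final answer: 3/(s+1)^2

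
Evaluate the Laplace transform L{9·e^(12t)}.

L{e^(at)} = 1/(s-a), so L{e^(12t)} = 1/(s-12). Then L{9·e^(12t)} = 9/(s-12)

Final answer: 9/(s-12)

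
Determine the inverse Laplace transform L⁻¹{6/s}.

L⁻¹{c/s} = c, so L⁻¹{6/s} = 6

Final answer: 6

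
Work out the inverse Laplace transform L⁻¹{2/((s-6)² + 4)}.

Using frequency shift, L⁻¹{2/((s-6)² + 4)} = e^(6t)·sin(2t)

Final answer: e^(6t)·sin(2t)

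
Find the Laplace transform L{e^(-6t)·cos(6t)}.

L{e^(at)·cos(ωt)} = (s-a)/((s-a)² + ω²), so L{e^(-6t)·cos(6t)} = (s+6)/((s+6)² + 36)

Final answer: (s+6)/((s+6)² + 36)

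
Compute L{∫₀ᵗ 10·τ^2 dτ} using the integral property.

L{∫₀ᵗ f(τ)dτ} = F(s)/s with f(t) = 10t^2. F(s) = 20/s^3, so L{∫₀ᵗ 10·τ^2 dτ} = (20/s^3)/s = 20/s^4. (Check: ∫₀ᵗ 10·τ^2 dτ = 10t^3/3.)

Final answer: 20/s^4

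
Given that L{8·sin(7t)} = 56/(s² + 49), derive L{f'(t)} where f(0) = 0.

L{f'(t)} = s·F(s) - f(0) = s·56/(s² + 49) - 0 = 56s/(s² + 49)

Final answer: 56s/(s² + 49)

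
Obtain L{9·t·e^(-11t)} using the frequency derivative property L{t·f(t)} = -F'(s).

L{e^(-11t)} = 1/(s+11). By frequency derivative: L{t·e^(-11t)} = -d/ds[1/(s+11)] = -(-1)/(s+11)² = 1/(s+11)². Then L{9·t·e^(-11t)} = 9·1/(s+11)² = 9/(s+11)²

Final answer: 9/(s+11)²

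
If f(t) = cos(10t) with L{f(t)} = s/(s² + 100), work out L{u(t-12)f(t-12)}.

Time shift theorem: L{u(t-a)f(t-a)} = e^(-as)F(s). Here a=12, F(s) = s/(s² + 100), so L{u(t-12)f(t-12)} = e^(-12s)·s/(s² + 100)

Final answer: e^(-12s)·s/(s² + 100)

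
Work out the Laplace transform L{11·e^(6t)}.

L{e^(at)} = 1/(s-a), so L{e^(6t)} = 1/(s-6). Then L{11·e^(6t)} = 11/(s-6)

Final answer: 11/(s-6)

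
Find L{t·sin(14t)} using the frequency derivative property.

L{sin(14t)} = 14/(s² + 196). By L{t·f(t)} = -F'(s): -d/ds[14/(s² + 196)] = -(14)·(-2s)/(s² + 196)² = 28s/(s² + 196)²

Final answer: 28s/(s² + 196)²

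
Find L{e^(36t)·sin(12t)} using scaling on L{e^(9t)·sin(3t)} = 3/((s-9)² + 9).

Scaling with a=4: L{e^(36t)·sin(12t)} = (1/4) · 3/((s/4-9)² + 9). Simplifying: 12/((s-36)² + 144)

Final answer: 12/((s-36)² + 144)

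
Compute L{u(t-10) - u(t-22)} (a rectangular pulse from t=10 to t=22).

L{u(t-a)} = e^(-as)/s. L{u(t-10) - u(t-22)} = (e^(-10s) - e^(-22s))/s

Final answer: (e^(-10s) - e^(-22s))/s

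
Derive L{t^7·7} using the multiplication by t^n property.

L{7} = 7/s. d^1/ds^1[1/s] = -1/s². d^2/ds^2[1/s] = 2/s^3. d^3/ds^3[1/s] = -6/s^4. d^4/ds^4[1/s] = 24/s^5. d^5/ds^5[1/s] = -120/s^6. d^6/ds^6[1/s] = 720/s^7. d^7/ds^7[1/s] = -5040/s^8. So L{t^7} = (-1)^{7}·-5040/s^8 = 5040/s^8. Then L{t^7·7} = 7·5040/s^8 = 35280/s^8

Final answer: 35280/s^8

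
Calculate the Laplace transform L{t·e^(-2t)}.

L{t^n·e^(at)} = n!/(s-a)^(n+1), so L{t·e^(-2t)} = 1/(s+2)^2

Final answer: 1/(s+2)^2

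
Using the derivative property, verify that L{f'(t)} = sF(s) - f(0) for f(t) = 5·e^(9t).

f'(t) = 45e^(9t). Direct: L{f'(t)} = 45/(s-9). Property: s·5/(s-9) - 5 = (5s - 5(s-9))/(s-9) = 45/(s-9). ✓

Final answer: 45/(s-9)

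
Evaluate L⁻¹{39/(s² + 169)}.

This is the form c·a/(s² + a²) with a = 13, c = 3. L⁻¹ = 3·sin(13t)

Final answer: 3·sin(13t)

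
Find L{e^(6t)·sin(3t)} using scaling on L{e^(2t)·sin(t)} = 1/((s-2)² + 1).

Scaling with a=3: L{e^(6t)·sin(3t)} = (1/3) · 1/((s/3-2)² + 1). Simplifying: 3/((s-6)² + 9)

Final answer: 3/((s-6)² + 9)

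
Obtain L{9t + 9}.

L{9t + 9} = 9·L{t} + 9·L{1} = 9/s² + 9/s

Final answer: 9/s² + 9/s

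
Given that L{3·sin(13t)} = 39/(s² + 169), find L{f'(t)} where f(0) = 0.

L{f'(t)} = s·F(s) - f(0) = s·39/(s² + 169) - 0 = 39s/(s² + 169)

Final answer: 39s/(s² + 169)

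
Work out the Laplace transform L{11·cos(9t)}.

L{cos(ωt)} = s/(s² + ω²), so L{cos(9t)} = s/(s² + 81). Then L{11·cos(9t)} = 11·s/(s² + 81) = 11s/(s² + 81)

Final answer: 11s/(s² + 81)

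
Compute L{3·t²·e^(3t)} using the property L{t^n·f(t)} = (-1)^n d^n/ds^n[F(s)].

L{e^(3t)} = 1/(s-3). d/ds[1/(s-3)] = -1/(s-3)². d²/ds²[1/(s-3)] = 2/(s-3)³. So L{t²·e^(3t)} = (-1)² · 2/(s-3)³ = 2/(s-3)³. Then L{3·t²·e^(3t)} = 3·2/(s-3)³ = 6/(s-3)³

Final answer: 6/(s-3)³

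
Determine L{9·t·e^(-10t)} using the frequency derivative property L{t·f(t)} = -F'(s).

L{e^(-10t)} = 1/(s+10). By frequency derivative: L{t·e^(-10t)} = -d/ds[1/(s+10)] = -(-1)/(s+10)² = 1/(s+10)². Then L{9·t·e^(-10t)} = 9·1/(s+10)² = 9/(s+10)²

Final answer: 9/(s+10)²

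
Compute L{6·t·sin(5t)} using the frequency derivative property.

L{sin(5t)} = 5/(s² + 25). By L{t·f(t)} = -F'(s): -d/ds[5/(s² + 25)] = -(5)·(-2s)/(s² + 25)² = 10s/(s² + 25)². Then L{6·t·sin(5t)} = 6·10s/(s² + 25)² = 60s/(s² + 25)²

Final answer: 60s/(s² + 25)²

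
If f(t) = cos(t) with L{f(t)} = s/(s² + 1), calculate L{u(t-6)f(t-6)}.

Time shift theorem: L{u(t-a)f(t-a)} = e^(-as)F(s). Here a=6, F(s) = s/(s² + 1), so L{u(t-6)f(t-6)} = e^(-6s)·s/(s² + 1)

Final answer: e^(-6s)·s/(s² + 1)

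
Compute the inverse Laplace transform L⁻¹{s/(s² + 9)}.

L⁻¹{s/(s² + 9)} = cos(3t)

Final answer: cos(3t)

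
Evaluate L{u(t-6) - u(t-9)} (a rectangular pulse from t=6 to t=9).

L{u(t-a)} = e^(-as)/s. L{u(t-6) - u(t-9)} = (e^(-6s) - e^(-9s))/s

Final answer: (e^(-6s) - e^(-9s))/s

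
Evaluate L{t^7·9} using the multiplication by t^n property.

L{9} = 9/s. d^1/ds^1[1/s] = -1/s². d^2/ds^2[1/s] = 2/s^3. d^3/ds^3[1/s] = -6/s^4. d^4/ds^4[1/s] = 24/s^5. d^5/ds^5[1/s] = -120/s^6. d^6/ds^6[1/s] = 720/s^7. d^7/ds^7[1/s] = -5040/s^8. So L{t^7} = (-1)^{7}·-5040/s^8 = 5040/s^8. Then L{t^7·9} = 9·5040/s^8 = 45360/s^8

Final answer: 45360/s^8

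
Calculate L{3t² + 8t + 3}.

L{3t² + 8t + 3} = 3·2/s³ + 8/s² + 3/s = 6/s³ + 8/s² + 3/s

Final answer: 6/s³ + 8/s² + 3/s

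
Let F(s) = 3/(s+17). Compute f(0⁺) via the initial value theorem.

f(0⁺) = lim_{s→∞} s·3/(s+17) = lim_{s→∞} 3s/(s+17) = 3

Final answer: 3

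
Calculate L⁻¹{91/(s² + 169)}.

This is the form c·a/(s² + a²) with a = 13, c = 7. L⁻¹ = 7·sin(13t)

Final answer: 7·sin(13t)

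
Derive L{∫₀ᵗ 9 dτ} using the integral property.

L{∫₀ᵗ f(τ)dτ} = F(s)/s with f(t) = 9. F(s) = 9/s, so L{∫₀ᵗ 9 dτ} = (9/s)/s = 9/s². (Check: ∫₀ᵗ 9 dτ = 9t.)

Final answer: 9/s²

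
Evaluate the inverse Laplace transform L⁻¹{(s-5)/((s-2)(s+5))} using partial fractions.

Using partial fractions, f(t) = (-3e^(2t) + 10e^(-5t))/7

Final answer: (-3e^(2t) + 10e^(-5t))/7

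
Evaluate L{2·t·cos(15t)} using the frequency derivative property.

L{cos(15t)} = s/(s² + 225). Derivative: d/ds[s/(s² + 225)] = [(s² + 225) - s·2s]/(s² + 225)² = (225 - s²)/(s² + 225)². So L{t·cos(15t)} = -F'(s) = (s² - 225)/(s² + 225)². Then L{2·t·cos(15t)} = 2·(s² - 225)/(s² + 225)²

Final answer: 2·(s² - 225)/(s² + 225)²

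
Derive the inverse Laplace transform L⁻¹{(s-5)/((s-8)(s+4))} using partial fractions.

Using partial fractions, f(t) = (3e^(8t) + 9e^(-4t))/12

Final answer: (3e^(8t) + 9e^(-4t))/12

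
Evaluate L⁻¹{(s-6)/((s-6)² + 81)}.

Using frequency shift: L⁻¹{(s-a)/((s-a)² + b²)} = e^(at)cos(bt). Here a=6, b=9

Final answer: e^(6t)·cos(9t)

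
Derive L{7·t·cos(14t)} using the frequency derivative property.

L{cos(14t)} = s/(s² + 196). Derivative: d/ds[s/(s² + 196)] = [(s² + 196) - s·2s]/(s² + 196)² = (196 - s²)/(s² + 196)². So L{t·cos(14t)} = -F'(s) = (s² - 196)/(s² + 196)². Then L{7·t·cos(14t)} = 7·(s² - 196)/(s² + 196)²

Final answer: 7·(s² - 196)/(s² + 196)²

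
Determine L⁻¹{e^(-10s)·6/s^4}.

L⁻¹{6/s^4} = t^3. By the time shift theorem, L⁻¹{e^(-as)F(s)} = u(t-a)f(t-a) with a=10, so L⁻¹{e^(-10s)·6/s^4} = u(t-10)·(t-10)^3

Final answer: u(t-10)·(t-10)^3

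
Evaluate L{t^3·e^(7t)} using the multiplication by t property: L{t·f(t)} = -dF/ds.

Using L{t^n·e^(at)} = n!/(s-a)^(n+1), L{t^3·e^(7t)} = 6/(s-7)^4

Final answer: 6/(s-7)^4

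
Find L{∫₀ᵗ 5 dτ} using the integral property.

L{∫₀ᵗ f(τ)dτ} = F(s)/s with f(t) = 5. F(s) = 5/s, so L{∫₀ᵗ 5 dτ} = (5/s)/s = 5/s². (Check: ∫₀ᵗ 5 dτ = 5t.)

Final answer: 5/s²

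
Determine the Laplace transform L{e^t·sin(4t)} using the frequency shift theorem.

Frequency shift: L{e^(at)f(t)} = F(s-a). L{e^t·sin(4t)} = 4/((s-1)² + 16)

Final answer: 4/((s-1)² + 16)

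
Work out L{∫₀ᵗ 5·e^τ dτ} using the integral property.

L{∫₀ᵗ f(τ)dτ} = F(s)/s with F(s) = 5/(s-1), so L{∫₀ᵗ 5·e^τ dτ} = 5/(s(s-1))

Final answer: 5/(s(s-1))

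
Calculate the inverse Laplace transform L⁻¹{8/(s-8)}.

L⁻¹{1/(s-a)} = e^(at), so L⁻¹{1/(s-8)} = e^(8t), and L⁻¹{8/(s-8)} = 8·e^(8t)

Final answer: 8·e^(8t)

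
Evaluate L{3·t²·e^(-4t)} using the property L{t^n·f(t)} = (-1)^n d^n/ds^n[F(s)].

L{e^(-4t)} = 1/(s+4). d/ds[1/(s+4)] = -1/(s+4)². d²/ds²[1/(s+4)] = 2/(s+4)³. So L{t²·e^(-4t)} = (-1)² · 2/(s+4)³ = 2/(s+4)³. Then L{3·t²·e^(-4t)} = 3·2/(s+4)³ = 6/(s+4)³

Final answer: 6/(s+4)³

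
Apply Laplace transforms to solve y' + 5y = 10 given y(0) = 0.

sY + 5Y = 10/s. Y = 10/(s(s+5)). Partial fractions: Y = 2/s - 2/(s+5)

Final answer: y(t) = 2(1 - e^(-5t))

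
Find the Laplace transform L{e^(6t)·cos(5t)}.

L{e^(at)·cos(ωt)} = (s-a)/((s-a)² + ω²), so L{e^(6t)·cos(5t)} = (s-6)/((s-6)² + 25)

Final answer: (s-6)/((s-6)² + 25)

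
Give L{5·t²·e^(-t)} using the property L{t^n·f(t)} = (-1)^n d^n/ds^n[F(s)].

L{e^(-t)} = 1/(s+1). d/ds[1/(s+1)] = -1/(s+1)². d²/ds²[1/(s+1)] = 2/(s+1)³. So L{t²·e^(-t)} = (-1)² · 2/(s+1)³ = 2/(s+1)³. Then L{5·t²·e^(-t)} = 5·2/(s+1)³ = 10/(s+1)³

Final answer: 10/(s+1)³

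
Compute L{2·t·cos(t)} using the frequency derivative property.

L{cos(t)} = s/(s² + 1). Derivative: d/ds[s/(s² + 1)] = [(s² + 1) - s·2s]/(s² + 1)² = (1 - s²)/(s² + 1)². So L{t·cos(t)} = -F'(s) = (s² - 1)/(s² + 1)². Then L{2·t·cos(t)} = 2·(s² - 1)/(s² + 1)²

Final answer: 2·(s² - 1)/(s² + 1)²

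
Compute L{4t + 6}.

L{4t + 6} = 4·L{t} + 6·L{1} = 4/s² + 6/s

Final answer: 4/s² + 6/s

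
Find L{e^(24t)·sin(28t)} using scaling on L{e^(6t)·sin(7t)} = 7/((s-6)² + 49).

Scaling with a=4: L{e^(24t)·sin(28t)} = (1/4) · 7/((s/4-6)² + 49). Simplifying: 28/((s-24)² + 784)

Final answer: 28/((s-24)² + 784)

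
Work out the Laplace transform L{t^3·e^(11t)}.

L{t^n·e^(at)} = n!/(s-a)^(n+1), so L{t^3·e^(11t)} = 6/(s-11)^4

Final answer: 6/(s-11)^4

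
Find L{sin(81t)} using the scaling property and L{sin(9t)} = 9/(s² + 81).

Using L{f(at)} = (1/a)F(s/a) with a=9: L{sin(81t)} = (1/9) · 9/((s/9)² + 81) = (1/9) · 9·81/(s² + 6561) = 81/(s² + 6561)

Final answer: 81/(s² + 6561)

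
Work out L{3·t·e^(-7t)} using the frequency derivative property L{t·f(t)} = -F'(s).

L{e^(-7t)} = 1/(s+7). By frequency derivative: L{t·e^(-7t)} = -d/ds[1/(s+7)] = -(-1)/(s+7)² = 1/(s+7)². Then L{3·t·e^(-7t)} = 3·1/(s+7)² = 3/(s+7)²

Final answer: 3/(s+7)²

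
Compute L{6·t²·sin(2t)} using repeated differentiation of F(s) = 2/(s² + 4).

F(s) = 2/(s² + 4). F'(s) = -4s/(s² + 4)². F''(s) = -4(4 - 3s²)/(s² + 4)³ = (12s² - 16)/(s² + 4)³. So L{t²·sin(2t)} = (-1)² F''(s) = (12s² - 16)/(s² + 4)³. Then L{6·t²·sin(2t)} = 6·(12s² - 16)/(s² + 4)³ = (72s² - 96)/(s² + 4)³

Final answer: (72s² - 96)/(s² + 4)³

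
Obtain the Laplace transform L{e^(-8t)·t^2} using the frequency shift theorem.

L{e^(at)·t^n} = n!/(s-a)^(n+1), so L{e^(-8t)·t^2} = 2/(s+8)^3

Final answer: 2/(s+8)^3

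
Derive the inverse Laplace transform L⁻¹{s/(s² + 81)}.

L⁻¹{s/(s² + 81)} = cos(9t)

Final answer: cos(9t)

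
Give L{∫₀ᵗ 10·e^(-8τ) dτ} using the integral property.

L{∫₀ᵗ f(τ)dτ} = F(s)/s with F(s) = 10/(s+8), so L{∫₀ᵗ 10·e^(-8τ) dτ} = 10/(s(s+8))

Final answer: 10/(s(s+8))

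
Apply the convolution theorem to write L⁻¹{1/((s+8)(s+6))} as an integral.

1/((s+8)(s+6)) = (1/(s+8))·(1/(s+6)) = L{e^(-8t)}·L{e^(-6t)}. So f(t) = e^(-8t)*e^(-6t) = ∫₀ᵗ e^(-8τ)·e^(-6(t-τ)) dτ

Final answer: ∫₀ᵗ e^(-8τ)·e^(-6(t-τ)) dτ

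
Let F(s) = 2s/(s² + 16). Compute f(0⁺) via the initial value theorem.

f(0⁺) = lim_{s→∞} s·2s/(s² + 16) = lim_{s→∞} 2s²/(s² + 16) = 2

Final answer: 2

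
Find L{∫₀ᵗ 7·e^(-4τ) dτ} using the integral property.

L{∫₀ᵗ f(τ)dτ} = F(s)/s with F(s) = 7/(s+4), so L{∫₀ᵗ 7·e^(-4τ) dτ} = 7/(s(s+4))

Final answer: 7/(s(s+4))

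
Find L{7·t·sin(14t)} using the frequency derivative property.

L{sin(14t)} = 14/(s² + 196). By L{t·f(t)} = -F'(s): -d/ds[14/(s² + 196)] = -(14)·(-2s)/(s² + 196)² = 28s/(s² + 196)². Then L{7·t·sin(14t)} = 7·28s/(s² + 196)² = 196s/(s² + 196)²

Final answer: 196s/(s² + 196)²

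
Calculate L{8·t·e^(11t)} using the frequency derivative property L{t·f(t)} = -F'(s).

L{e^(11t)} = 1/(s-11). By frequency derivative: L{t·e^(11t)} = -d/ds[1/(s-11)] = -(-1)/(s-11)² = 1/(s-11)². Then L{8·t·e^(11t)} = 8·1/(s-11)² = 8/(s-11)²

Final answer: 8/(s-11)²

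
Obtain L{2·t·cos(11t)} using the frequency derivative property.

L{cos(11t)} = s/(s² + 121). Derivative: d/ds[s/(s² + 121)] = [(s² + 121) - s·2s]/(s² + 121)² = (121 - s²)/(s² + 121)². So L{t·cos(11t)} = -F'(s) = (s² - 121)/(s² + 121)². Then L{2·t·cos(11t)} = 2·(s² - 121)/(s² + 121)²

Final answer: 2·(s² - 121)/(s² + 121)²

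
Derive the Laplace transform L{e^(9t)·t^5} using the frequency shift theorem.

L{e^(at)·t^n} = n!/(s-a)^(n+1), so L{e^(9t)·t^5} = 120/(s-9)^6

Final answer: 120/(s-9)^6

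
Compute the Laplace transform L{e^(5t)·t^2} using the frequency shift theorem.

L{e^(at)·t^n} = n!/(s-a)^(n+1), so L{e^(5t)·t^2} = 2/(s-5)^3

Final answer: 2/(s-5)^3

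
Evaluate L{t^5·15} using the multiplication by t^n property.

L{15} = 15/s. d^1/ds^1[1/s] = -1/s². d^2/ds^2[1/s] = 2/s^3. d^3/ds^3[1/s] = -6/s^4. d^4/ds^4[1/s] = 24/s^5. d^5/ds^5[1/s] = -120/s^6. So L{t^5} = (-1)^{5}·-120/s^6 = 120/s^6. Then L{t^5·15} = 15·120/s^6 = 1800/s^6

Final answer: 1800/s^6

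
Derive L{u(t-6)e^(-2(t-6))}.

u(t-a)f(t-a) with f(t)=e^(-2t). L{e^(-2t)} = 1/(s+2). By time shift: e^(-6s)/(s+2)

Final answer: e^(-6s)/(s+2)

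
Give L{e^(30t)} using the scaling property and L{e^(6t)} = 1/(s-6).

Using L{f(at)} = (1/a)F(s/a) with a=5 and f(t) = e^(6t): L{e^(30t)} = (1/5) · 1/((s/5)-6) = (1/5) · 5/(s-30) = 1/(s-30)

Final answer: 1/(s-30)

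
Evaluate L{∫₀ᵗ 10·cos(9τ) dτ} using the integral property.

L{∫₀ᵗ f(τ)dτ} = F(s)/s with F(s) = 10s/(s² + 81), so the result is (10s/(s² + 81))/s = 10/(s² + 81)

Final answer: 10/(s² + 81)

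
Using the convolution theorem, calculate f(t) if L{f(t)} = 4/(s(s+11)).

4/(s(s+11)) = (4/s)·(1/(s+11)) = L{4}·L{e^(-11t)}. By convolution, f(t) = 4*e^(-11t) = ∫₀ᵗ 4·e^(-11τ) dτ = 4·(1 - e^(-11t))/11

Final answer: 4·(1 - e^(-11t))/11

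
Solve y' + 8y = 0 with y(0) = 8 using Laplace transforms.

L{y'} + 8L{y} = 0. sY - 8 + 8Y = 0. Y(s+8) = 8. Y = 8/(s+8)

Final answer: y(t) = 8e^(-8t)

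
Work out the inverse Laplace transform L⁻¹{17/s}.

L⁻¹{c/s} = c, so L⁻¹{17/s} = 17

Final answer: 17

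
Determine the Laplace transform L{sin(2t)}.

L{sin(ωt)} = ω/(s² + ω²), so L{sin(2t)} = 2/(s² + 4)

Final answer: 2/(s² + 4)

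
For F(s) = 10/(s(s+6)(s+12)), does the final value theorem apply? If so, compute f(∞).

Poles of sF(s) = 10/((s+6)(s+12)) are at s = -6 and s = -12, both in the left half-plane. Theorem applies. f(∞) = lim_{s→0} sF(s) = 10/(6·12) = 5/36

Final answer: 5/36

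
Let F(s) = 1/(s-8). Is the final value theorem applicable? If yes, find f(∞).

sF(s) = s/(s-8) has a pole at s = 8 in the right half-plane. Theorem does NOT apply (unstable system; f(t) = e^(8t) grows without bound).

Final answer: Not applicable (unstable)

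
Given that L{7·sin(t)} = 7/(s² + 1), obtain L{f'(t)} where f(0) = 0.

L{f'(t)} = s·F(s) - f(0) = s·7/(s² + 1) - 0 = 7s/(s² + 1)

Final answer: 7s/(s² + 1)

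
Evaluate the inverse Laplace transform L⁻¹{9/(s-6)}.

L⁻¹{1/(s-a)} = e^(at), so L⁻¹{1/(s-6)} = e^(6t), and L⁻¹{9/(s-6)} = 9·e^(6t)

Final answer: 9·e^(6t)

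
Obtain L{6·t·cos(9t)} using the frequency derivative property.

L{cos(9t)} = s/(s² + 81). Derivative: d/ds[s/(s² + 81)] = [(s² + 81) - s·2s]/(s² + 81)² = (81 - s²)/(s² + 81)². So L{t·cos(9t)} = -F'(s) = (s² - 81)/(s² + 81)². Then L{6·t·cos(9t)} = 6·(s² - 81)/(s² + 81)²

Final answer: 6·(s² - 81)/(s² + 81)²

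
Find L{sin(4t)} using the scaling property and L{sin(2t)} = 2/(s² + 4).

Using L{f(at)} = (1/a)F(s/a) with a=2: L{sin(4t)} = (1/2) · 2/((s/2)² + 4) = (1/2) · 2·4/(s² + 16) = 4/(s² + 16)

Final answer: 4/(s² + 16)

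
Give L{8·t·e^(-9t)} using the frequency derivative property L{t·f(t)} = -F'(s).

L{e^(-9t)} = 1/(s+9). By frequency derivative: L{t·e^(-9t)} = -d/ds[1/(s+9)] = -(-1)/(s+9)² = 1/(s+9)². Then L{8·t·e^(-9t)} = 8·1/(s+9)² = 8/(s+9)²

Final answer: 8/(s+9)²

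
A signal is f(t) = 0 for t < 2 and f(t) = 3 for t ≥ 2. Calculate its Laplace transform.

f(t) = 3·u(t-2). L{u(t-2)} = e^(-2s)/s, so L{f(t)} = 3·e^(-2s)/s

Final answer: 3·e^(-2s)/s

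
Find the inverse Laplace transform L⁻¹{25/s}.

L⁻¹{c/s} = c, so L⁻¹{25/s} = 25

Final answer: 25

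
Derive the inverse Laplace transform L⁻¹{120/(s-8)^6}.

L⁻¹{n!/(s-a)^(n+1)} = t^n·e^(at), so L⁻¹{120/(s-8)^6} = t^5·e^(8t)

Final answer: t^5·e^(8t)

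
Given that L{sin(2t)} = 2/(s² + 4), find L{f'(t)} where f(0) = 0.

L{f'(t)} = s·F(s) - f(0) = s·2/(s² + 4) - 0 = 2s/(s² + 4)

Final answer: 2s/(s² + 4)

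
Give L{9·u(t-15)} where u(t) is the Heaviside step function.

L{u(t-a)} = e^(-as)/s. Here a=15, so L{u(t-15)} = e^(-15s)/s, and L{9·u(t-15)} = 9·e^(-15s)/s

Final answer: 9·e^(-15s)/s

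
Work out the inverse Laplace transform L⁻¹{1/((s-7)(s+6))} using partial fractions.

Decompose: A/(s-7) + B/(s+6). A = 1/13, B = -1/13. f(t) = (e^(7t) - e^(-6t))/13

Final answer: (e^(7t) - e^(-6t))/13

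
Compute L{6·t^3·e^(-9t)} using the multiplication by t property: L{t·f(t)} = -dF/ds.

Using L{t^n·e^(at)} = n!/(s-a)^(n+1), L{t^3·e^(-9t)} = 6/(s+9)^4, so L{6·t^3·e^(-9t)} = 6·6/(s+9)^4 = 36/(s+9)^4

Final answer: 36/(s+9)^4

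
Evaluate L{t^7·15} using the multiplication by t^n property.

L{15} = 15/s. d^1/ds^1[1/s] = -1/s². d^2/ds^2[1/s] = 2/s^3. d^3/ds^3[1/s] = -6/s^4. d^4/ds^4[1/s] = 24/s^5. d^5/ds^5[1/s] = -120/s^6. d^6/ds^6[1/s] = 720/s^7. d^7/ds^7[1/s] = -5040/s^8. So L{t^7} = (-1)^{7}·-5040/s^8 = 5040/s^8. Then L{t^7·15} = 15·5040/s^8 = 75600/s^8

Final answer: 75600/s^8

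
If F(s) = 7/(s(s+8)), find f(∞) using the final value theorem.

f(∞) = lim_{s→0} s·7/(s(s+8)) = lim_{s→0} 7/(s+8) = 7/8 = 7/8

Final answer: 7/8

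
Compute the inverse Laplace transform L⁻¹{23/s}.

L⁻¹{c/s} = c, so L⁻¹{23/s} = 23

Final answer: 23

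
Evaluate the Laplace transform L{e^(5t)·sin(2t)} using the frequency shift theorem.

Frequency shift: L{e^(at)f(t)} = F(s-a). L{e^(5t)·sin(2t)} = 2/((s-5)² + 4)

Final answer: 2/((s-5)² + 4)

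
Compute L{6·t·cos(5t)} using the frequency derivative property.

L{cos(5t)} = s/(s² + 25). Derivative: d/ds[s/(s² + 25)] = [(s² + 25) - s·2s]/(s² + 25)² = (25 - s²)/(s² + 25)². So L{t·cos(5t)} = -F'(s) = (s² - 25)/(s² + 25)². Then L{6·t·cos(5t)} = 6·(s² - 25)/(s² + 25)²

Final answer: 6·(s² - 25)/(s² + 25)²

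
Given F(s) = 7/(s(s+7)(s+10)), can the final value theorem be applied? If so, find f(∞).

Poles of sF(s) = 7/((s+7)(s+10)) are at s = -7 and s = -10, both in the left half-plane. Theorem applies. f(∞) = lim_{s→0} sF(s) = 7/(7·10) = 1/10

Final answer: 1/10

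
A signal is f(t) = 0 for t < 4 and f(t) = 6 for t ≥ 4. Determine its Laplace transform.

f(t) = 6·u(t-4). L{u(t-4)} = e^(-4s)/s, so L{f(t)} = 6·e^(-4s)/s

Final answer: 6·e^(-4s)/s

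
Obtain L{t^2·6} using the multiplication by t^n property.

L{6} = 6/s. d^1/ds^1[1/s] = -1/s². d^2/ds^2[1/s] = 2/s^3. So L{t^2} = (-1)^{2}·2/s^3 = 2/s^3. Then L{t^2·6} = 6·2/s^3 = 12/s^3

Final answer: 12/s^3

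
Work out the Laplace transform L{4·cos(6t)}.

L{cos(ωt)} = s/(s² + ω²), so L{cos(6t)} = s/(s² + 36). Then L{4·cos(6t)} = 4·s/(s² + 36) = 4s/(s² + 36)

Final answer: 4s/(s² + 36)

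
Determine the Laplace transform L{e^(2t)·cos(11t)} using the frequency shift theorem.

Frequency shift: L{e^(at)f(t)} = F(s-a). L{e^(2t)·cos(11t)} = (s-2)/((s-2)² + 121)

Final answer: (s-2)/((s-2)² + 121)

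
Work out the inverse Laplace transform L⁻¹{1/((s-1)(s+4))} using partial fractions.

Decompose: A/(s-1) + B/(s+4). A = 1/5, B = -1/5. f(t) = (e^t - e^(-4t))/5

Final answer: (e^t - e^(-4t))/5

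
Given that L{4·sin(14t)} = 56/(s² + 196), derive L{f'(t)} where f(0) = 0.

L{f'(t)} = s·F(s) - f(0) = s·56/(s² + 196) - 0 = 56s/(s² + 196)

Final answer: 56s/(s² + 196)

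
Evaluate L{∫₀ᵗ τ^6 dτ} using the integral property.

L{∫₀ᵗ f(τ)dτ} = F(s)/s with f(t) = t^6. F(s) = 720/s^7, so L{∫₀ᵗ τ^6 dτ} = (720/s^7)/s = 720/s^8. (Check: ∫₀ᵗ τ^6 dτ = t^7/7.)

Final answer: 720/s^8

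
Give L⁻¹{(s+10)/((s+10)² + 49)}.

Using frequency shift: L⁻¹{(s-a)/((s-a)² + b²)} = e^(at)cos(bt). Here a=-10, b=7

Final answer: e^(-10t)·cos(7t)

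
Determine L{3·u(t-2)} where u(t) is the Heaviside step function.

L{u(t-a)} = e^(-as)/s. Here a=2, so L{u(t-2)} = e^(-2s)/s, and L{3·u(t-2)} = 3·e^(-2s)/s

Final answer: 3·e^(-2s)/s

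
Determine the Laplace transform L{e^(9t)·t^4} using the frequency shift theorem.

L{e^(at)·t^n} = n!/(s-a)^(n+1), so L{e^(9t)·t^4} = 24/(s-9)^5

Final answer: 24/(s-9)^5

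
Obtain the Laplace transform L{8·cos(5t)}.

L{cos(ωt)} = s/(s² + ω²), so L{cos(5t)} = s/(s² + 25). Then L{8·cos(5t)} = 8·s/(s² + 25) = 8s/(s² + 25)

Final answer: 8s/(s² + 25)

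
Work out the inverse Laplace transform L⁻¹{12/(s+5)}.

L⁻¹{1/(s-a)} = e^(at), so L⁻¹{1/(s+5)} = e^(-5t), and L⁻¹{12/(s+5)} = 12·e^(-5t)

Final answer: 12·e^(-5t)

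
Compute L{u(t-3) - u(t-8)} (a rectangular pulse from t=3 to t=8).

L{u(t-a)} = e^(-as)/s. L{u(t-3) - u(t-8)} = (e^(-3s) - e^(-8s))/s

Final answer: (e^(-3s) - e^(-8s))/s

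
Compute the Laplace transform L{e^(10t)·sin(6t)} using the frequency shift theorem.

Frequency shift: L{e^(at)f(t)} = F(s-a). L{e^(10t)·sin(6t)} = 6/((s-10)² + 36)

Final answer: 6/((s-10)² + 36)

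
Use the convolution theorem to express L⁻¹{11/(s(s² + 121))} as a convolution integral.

11/(s(s² + 121)) = (1/s)·(11/(s² + 121)) = L{1}·L{sin(11t)}. So f(t) = 1*(sin(11t)) = ∫₀ᵗ sin(11τ) dτ

Final answer: ∫₀ᵗ sin(11τ) dτ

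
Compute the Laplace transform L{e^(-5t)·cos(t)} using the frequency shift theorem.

Frequency shift: L{e^(at)f(t)} = F(s-a). L{e^(-5t)·cos(t)} = (s+5)/((s+5)² + 1)

Final answer: (s+5)/((s+5)² + 1)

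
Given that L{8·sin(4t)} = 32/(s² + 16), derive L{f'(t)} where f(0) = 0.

L{f'(t)} = s·F(s) - f(0) = s·32/(s² + 16) - 0 = 32s/(s² + 16)

Final answer: 32s/(s² + 16)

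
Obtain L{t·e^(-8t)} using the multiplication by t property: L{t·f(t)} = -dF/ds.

Using L{t^n·e^(at)} = n!/(s-a)^(n+1), L{t·e^(-8t)} = 1/(s+8)^2

Final answer: 1/(s+8)^2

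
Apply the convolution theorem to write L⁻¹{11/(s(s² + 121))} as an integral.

11/(s(s² + 121)) = (1/s)·(11/(s² + 121)) = L{1}·L{sin(11t)}. So f(t) = 1*(sin(11t)) = ∫₀ᵗ sin(11τ) dτ

Final answer: ∫₀ᵗ sin(11τ) dτ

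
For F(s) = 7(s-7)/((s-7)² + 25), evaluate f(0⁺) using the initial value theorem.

f(0⁺) = lim_{s→∞} sF(s) = lim_{s→∞} 7s(s-7)/((s-7)² + 25) = 7

Final answer: 7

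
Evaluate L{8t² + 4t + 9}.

L{8t² + 4t + 9} = 8·2/s³ + 4/s² + 9/s = 16/s³ + 4/s² + 9/s

Final answer: 16/s³ + 4/s² + 9/s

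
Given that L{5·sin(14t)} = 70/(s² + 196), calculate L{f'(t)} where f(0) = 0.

L{f'(t)} = s·F(s) - f(0) = s·70/(s² + 196) - 0 = 70s/(s² + 196)

Final answer: 70s/(s² + 196)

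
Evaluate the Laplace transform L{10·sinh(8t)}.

L{sinh(ωt)} = ω/(s² - ω²), so L{sinh(8t)} = 8/(s² - 64). Then L{10·sinh(8t)} = 10·8/(s² - 64) = 80/(s² - 64)

Final answer: 80/(s² - 64)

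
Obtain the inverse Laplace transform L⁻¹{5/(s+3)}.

L⁻¹{1/(s-a)} = e^(at), so L⁻¹{1/(s+3)} = e^(-3t), and L⁻¹{5/(s+3)} = 5·e^(-3t)

Final answer: 5·e^(-3t)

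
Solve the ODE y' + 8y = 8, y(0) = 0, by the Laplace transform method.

sY + 8Y = 8/s. Y = 8/(s(s+8)). Partial fractions: Y = 1/s - 1/(s+8)

Final answer: y(t) = (1 - e^(-8t))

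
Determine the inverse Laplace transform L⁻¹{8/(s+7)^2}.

L⁻¹{n!/(s-a)^(n+1)} = t^n·e^(at) with n=1, a=-7. So L⁻¹{1/(s+7)^2} = t·e^(-7t), and L⁻¹{8/(s+7)^2} = (8/1)·t·e^(-7t) = 8·t·e^(-7t)

Final answer: 8·t·e^(-7t)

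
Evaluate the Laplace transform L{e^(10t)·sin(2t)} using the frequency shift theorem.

Frequency shift: L{e^(at)f(t)} = F(s-a). L{e^(10t)·sin(2t)} = 2/((s-10)² + 4)

Final answer: 2/((s-10)² + 4)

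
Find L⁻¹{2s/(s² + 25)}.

This is the form c·s/(s² + a²) with a = 5, c = 2. L⁻¹ = 2·cos(5t)

Final answer: 2·cos(5t)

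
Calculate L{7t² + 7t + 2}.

L{7t² + 7t + 2} = 7·2/s³ + 7/s² + 2/s = 14/s³ + 7/s² + 2/s

Final answer: 14/s³ + 7/s² + 2/s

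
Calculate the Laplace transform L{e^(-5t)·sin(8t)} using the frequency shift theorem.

Frequency shift: L{e^(at)f(t)} = F(s-a). L{e^(-5t)·sin(8t)} = 8/((s+5)² + 64)

Final answer: 8/((s+5)² + 64)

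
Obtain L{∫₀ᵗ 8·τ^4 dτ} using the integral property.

L{∫₀ᵗ f(τ)dτ} = F(s)/s with f(t) = 8t^4. F(s) = 192/s^5, so L{∫₀ᵗ 8·τ^4 dτ} = (192/s^5)/s = 192/s^6. (Check: ∫₀ᵗ 8·τ^4 dτ = 8t^5/5.)

Final answer: 192/s^6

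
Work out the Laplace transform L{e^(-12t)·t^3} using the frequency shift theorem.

L{e^(at)·t^n} = n!/(s-a)^(n+1), so L{e^(-12t)·t^3} = 6/(s+12)^4

Final answer: 6/(s+12)^4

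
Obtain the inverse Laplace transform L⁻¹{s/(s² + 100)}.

L⁻¹{s/(s² + 100)} = cos(10t)

Final answer: cos(10t)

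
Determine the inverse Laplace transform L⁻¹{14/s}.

L⁻¹{c/s} = c, so L⁻¹{14/s} = 14

Final answer: 14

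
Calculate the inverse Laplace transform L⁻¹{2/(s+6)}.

L⁻¹{1/(s-a)} = e^(at), so L⁻¹{1/(s+6)} = e^(-6t), and L⁻¹{2/(s+6)} = 2·e^(-6t)

Final answer: 2·e^(-6t)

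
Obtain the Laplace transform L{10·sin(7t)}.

L{sin(ωt)} = ω/(s² + ω²), so L{sin(7t)} = 7/(s² + 49). Then L{10·sin(7t)} = 10·7/(s² + 49) = 70/(s² + 49)

Final answer: 70/(s² + 49)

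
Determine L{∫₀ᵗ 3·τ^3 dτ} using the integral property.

L{∫₀ᵗ f(τ)dτ} = F(s)/s with f(t) = 3t^3. F(s) = 18/s^4, so L{∫₀ᵗ 3·τ^3 dτ} = (18/s^4)/s = 18/s^5. (Check: ∫₀ᵗ 3·τ^3 dτ = 3t^4/4.)

Final answer: 18/s^5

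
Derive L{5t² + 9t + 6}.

L{5t² + 9t + 6} = 5·2/s³ + 9/s² + 6/s = 10/s³ + 9/s² + 6/s

Final answer: 10/s³ + 9/s² + 6/s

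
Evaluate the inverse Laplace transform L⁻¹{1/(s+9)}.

L⁻¹{1/(s-a)} = e^(at), so L⁻¹{1/(s+9)} = e^(-9t)

Final answer: e^(-9t)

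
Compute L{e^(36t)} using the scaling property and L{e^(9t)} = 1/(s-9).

Using L{f(at)} = (1/a)F(s/a) with a=4 and f(t) = e^(9t): L{e^(36t)} = (1/4) · 1/((s/4)-9) = (1/4) · 4/(s-36) = 1/(s-36)

Final answer: 1/(s-36)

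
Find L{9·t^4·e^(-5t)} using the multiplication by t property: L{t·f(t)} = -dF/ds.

Using L{t^n·e^(at)} = n!/(s-a)^(n+1), L{t^4·e^(-5t)} = 24/(s+5)^5, so L{9·t^4·e^(-5t)} = 9·24/(s+5)^5 = 216/(s+5)^5

Final answer: 216/(s+5)^5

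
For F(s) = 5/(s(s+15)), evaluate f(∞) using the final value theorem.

f(∞) = lim_{s→0} s·5/(s(s+15)) = lim_{s→0} 5/(s+15) = 5/15 = 1/3

Final answer: 1/3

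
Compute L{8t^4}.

L{t^n} = n!/s^(n+1). So L{8t^4} = 8·4!/s^5 = 192/s^5

Final answer: 192/s^5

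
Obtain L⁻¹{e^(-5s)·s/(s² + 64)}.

L⁻¹{s/(s² + 64)} = cos(8t). By the time shift theorem, L⁻¹{e^(-as)F(s)} = u(t-a)f(t-a) with a=5, so L⁻¹{e^(-5s)·s/(s² + 64)} = u(t-5)·cos(8(t-5))

Final answer: u(t-5)·cos(8(t-5))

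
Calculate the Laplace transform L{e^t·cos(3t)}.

L{e^(at)·cos(ωt)} = (s-a)/((s-a)² + ω²), so L{e^t·cos(3t)} = (s-1)/((s-1)² + 9)

Final answer: (s-1)/((s-1)² + 9)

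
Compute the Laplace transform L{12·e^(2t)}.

L{e^(at)} = 1/(s-a), so L{e^(2t)} = 1/(s-2). Then L{12·e^(2t)} = 12/(s-2)

Final answer: 12/(s-2)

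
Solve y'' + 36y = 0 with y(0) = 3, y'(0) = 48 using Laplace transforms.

L{y''} + 36L{y} = 0. s²Y - 3s - 48 + 36Y = 0. Y(s² + 36) = 3s + 48. Y = (3s + 48)/(s² + 36). Inverting: y(t) = 3cos(6t) + 8sin(6t)

Final answer: y(t) = 3cos(6t) + 8sin(6t)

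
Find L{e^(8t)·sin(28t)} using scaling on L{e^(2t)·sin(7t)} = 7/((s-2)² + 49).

Scaling with a=4: L{e^(8t)·sin(28t)} = (1/4) · 7/((s/4-2)² + 49). Simplifying: 28/((s-8)² + 784)

Final answer: 28/((s-8)² + 784)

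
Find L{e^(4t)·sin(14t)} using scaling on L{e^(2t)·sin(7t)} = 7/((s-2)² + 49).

Scaling with a=2: L{e^(4t)·sin(14t)} = (1/2) · 7/((s/2-2)² + 49). Simplifying: 14/((s-4)² + 196)

Final answer: 14/((s-4)² + 196)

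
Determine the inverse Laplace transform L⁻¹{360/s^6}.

L⁻¹{n!/s^(n+1)} = t^n with n=5. So L⁻¹{120/s^6} = t^5, and L⁻¹{360/s^6} = (360/120)·t^5 = 3·t^5

Final answer: 3·t^5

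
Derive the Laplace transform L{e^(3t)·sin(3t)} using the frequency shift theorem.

Frequency shift: L{e^(at)f(t)} = F(s-a). L{e^(3t)·sin(3t)} = 3/((s-3)² + 9)

Final answer: 3/((s-3)² + 9)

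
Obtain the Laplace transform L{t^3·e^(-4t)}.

L{t^n·e^(at)} = n!/(s-a)^(n+1), so L{t^3·e^(-4t)} = 6/(s+4)^4

Final answer: 6/(s+4)^4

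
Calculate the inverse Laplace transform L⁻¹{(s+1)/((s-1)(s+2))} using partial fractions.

Using partial fractions, f(t) = (2e^t + e^(-2t))/3

Final answer: (2e^t + e^(-2t))/3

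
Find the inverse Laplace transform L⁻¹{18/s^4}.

L⁻¹{n!/s^(n+1)} = t^n with n=3. So L⁻¹{6/s^4} = t^3, and L⁻¹{18/s^4} = (18/6)·t^3 = 3·t^3

Final answer: 3·t^3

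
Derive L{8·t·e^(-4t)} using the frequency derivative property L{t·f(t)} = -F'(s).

L{e^(-4t)} = 1/(s+4). By frequency derivative: L{t·e^(-4t)} = -d/ds[1/(s+4)] = -(-1)/(s+4)² = 1/(s+4)². Then L{8·t·e^(-4t)} = 8·1/(s+4)² = 8/(s+4)²

Final answer: 8/(s+4)²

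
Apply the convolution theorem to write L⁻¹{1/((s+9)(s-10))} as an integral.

1/((s+9)(s-10)) = (1/(s+9))·(1/(s-10)) = L{e^(-9t)}·L{e^(10t)}. So f(t) = e^(-9t)*e^(10t) = ∫₀ᵗ e^(-9τ)·e^(10(t-τ)) dτ

Final answer: ∫₀ᵗ e^(-9τ)·e^(10(t-τ)) dτ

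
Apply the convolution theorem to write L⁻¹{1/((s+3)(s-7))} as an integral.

1/((s+3)(s-7)) = (1/(s+3))·(1/(s-7)) = L{e^(-3t)}·L{e^(7t)}. So f(t) = e^(-3t)*e^(7t) = ∫₀ᵗ e^(-3τ)·e^(7(t-τ)) dτ

Final answer: ∫₀ᵗ e^(-3τ)·e^(7(t-τ)) dτ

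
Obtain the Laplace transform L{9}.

L{9} = 9 · L{1} = 9/s

Final answer: 9/s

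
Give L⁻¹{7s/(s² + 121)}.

This is the form c·s/(s² + a²) with a = 11, c = 7. L⁻¹ = 7·cos(11t)

Final answer: 7·cos(11t)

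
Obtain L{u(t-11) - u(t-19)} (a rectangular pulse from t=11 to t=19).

L{u(t-a)} = e^(-as)/s. L{u(t-11) - u(t-19)} = (e^(-11s) - e^(-19s))/s

Final answer: (e^(-11s) - e^(-19s))/s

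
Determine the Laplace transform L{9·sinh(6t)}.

L{sinh(ωt)} = ω/(s² - ω²), so L{sinh(6t)} = 6/(s² - 36). Then L{9·sinh(6t)} = 9·6/(s² - 36) = 54/(s² - 36)

Final answer: 54/(s² - 36)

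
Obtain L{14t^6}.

L{t^n} = n!/s^(n+1). So L{14t^6} = 14·6!/s^7 = 10080/s^7

Final answer: 10080/s^7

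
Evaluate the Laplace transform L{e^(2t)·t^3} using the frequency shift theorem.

L{e^(at)·t^n} = n!/(s-a)^(n+1), so L{e^(2t)·t^3} = 6/(s-2)^4

Final answer: 6/(s-2)^4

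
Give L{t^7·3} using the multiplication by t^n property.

L{3} = 3/s. d^1/ds^1[1/s] = -1/s². d^2/ds^2[1/s] = 2/s^3. d^3/ds^3[1/s] = -6/s^4. d^4/ds^4[1/s] = 24/s^5. d^5/ds^5[1/s] = -120/s^6. d^6/ds^6[1/s] = 720/s^7. d^7/ds^7[1/s] = -5040/s^8. So L{t^7} = (-1)^{7}·-5040/s^8 = 5040/s^8. Then L{t^7·3} = 3·5040/s^8 = 15120/s^8

Final answer: 15120/s^8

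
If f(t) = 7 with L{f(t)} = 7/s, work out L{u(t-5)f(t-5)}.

Time shift theorem: L{u(t-a)f(t-a)} = e^(-as)F(s). Here a=5, F(s) = 7/s, so L{u(t-5)f(t-5)} = e^(-5s)·7/s

Final answer: e^(-5s)·7/s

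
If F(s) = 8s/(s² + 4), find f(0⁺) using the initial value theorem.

f(0⁺) = lim_{s→∞} s·8s/(s² + 4) = lim_{s→∞} 8s²/(s² + 4) = 8

Final answer: 8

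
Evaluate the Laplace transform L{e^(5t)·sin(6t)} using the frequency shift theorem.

Frequency shift: L{e^(at)f(t)} = F(s-a). L{e^(5t)·sin(6t)} = 6/((s-5)² + 36)

Final answer: 6/((s-5)² + 36)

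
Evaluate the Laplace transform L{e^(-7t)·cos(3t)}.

L{e^(at)·cos(ωt)} = (s-a)/((s-a)² + ω²), so L{e^(-7t)·cos(3t)} = (s+7)/((s+7)² + 9)

Final answer: (s+7)/((s+7)² + 9)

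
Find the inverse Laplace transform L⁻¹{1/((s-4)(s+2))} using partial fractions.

Decompose: A/(s-4) + B/(s+2). A = 1/6, B = -1/6. f(t) = (e^(4t) - e^(-2t))/6

Final answer: (e^(4t) - e^(-2t))/6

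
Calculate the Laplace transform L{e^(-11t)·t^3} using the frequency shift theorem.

L{e^(at)·t^n} = n!/(s-a)^(n+1), so L{e^(-11t)·t^3} = 6/(s+11)^4

Final answer: 6/(s+11)^4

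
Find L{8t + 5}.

L{8t + 5} = 8·L{t} + 5·L{1} = 8/s² + 5/s

Final answer: 8/s² + 5/s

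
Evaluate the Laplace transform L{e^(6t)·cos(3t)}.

L{e^(at)·cos(ωt)} = (s-a)/((s-a)² + ω²), so L{e^(6t)·cos(3t)} = (s-6)/((s-6)² + 9)

Final answer: (s-6)/((s-6)² + 9)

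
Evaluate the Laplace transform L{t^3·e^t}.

L{t^n·e^(at)} = n!/(s-a)^(n+1), so L{t^3·e^t} = 6/(s-1)^4

Final answer: 6/(s-1)^4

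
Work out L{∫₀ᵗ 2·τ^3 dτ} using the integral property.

L{∫₀ᵗ f(τ)dτ} = F(s)/s with f(t) = 2t^3. F(s) = 12/s^4, so L{∫₀ᵗ 2·τ^3 dτ} = (12/s^4)/s = 12/s^5. (Check: ∫₀ᵗ 2·τ^3 dτ = 2t^4/4.)

Final answer: 12/s^5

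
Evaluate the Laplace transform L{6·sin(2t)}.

L{sin(ωt)} = ω/(s² + ω²), so L{sin(2t)} = 2/(s² + 4). Then L{6·sin(2t)} = 6·2/(s² + 4) = 12/(s² + 4)

Final answer: 12/(s² + 4)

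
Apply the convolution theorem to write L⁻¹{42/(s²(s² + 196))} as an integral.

42/(s²(s² + 196)) = (1/s²)·(42/(s² + 196)) = L{t}·L{3·sin(14t)}. So f(t) = t*(3·sin(14t)) = ∫₀ᵗ 3τ·sin(14(t-τ)) dτ

Final answer: ∫₀ᵗ 3τ·sin(14(t-τ)) dτ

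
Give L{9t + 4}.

L{9t + 4} = 9·L{t} + 4·L{1} = 9/s² + 4/s

Final answer: 9/s² + 4/s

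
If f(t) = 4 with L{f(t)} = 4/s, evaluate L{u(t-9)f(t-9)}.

Time shift theorem: L{u(t-a)f(t-a)} = e^(-as)F(s). Here a=9, F(s) = 4/s, so L{u(t-9)f(t-9)} = e^(-9s)·4/s

Final answer: e^(-9s)·4/s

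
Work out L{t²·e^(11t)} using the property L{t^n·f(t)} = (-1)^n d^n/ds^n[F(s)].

L{e^(11t)} = 1/(s-11). d/ds[1/(s-11)] = -1/(s-11)². d²/ds²[1/(s-11)] = 2/(s-11)³. So L{t²·e^(11t)} = (-1)² · 2/(s-11)³ = 2/(s-11)³

Final answer: 2/(s-11)³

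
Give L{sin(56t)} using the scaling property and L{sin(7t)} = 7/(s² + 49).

Using L{f(at)} = (1/a)F(s/a) with a=8: L{sin(56t)} = (1/8) · 7/((s/8)² + 49) = (1/8) · 7·64/(s² + 3136) = 56/(s² + 3136)

Final answer: 56/(s² + 3136)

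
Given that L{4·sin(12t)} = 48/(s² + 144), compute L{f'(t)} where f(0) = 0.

L{f'(t)} = s·F(s) - f(0) = s·48/(s² + 144) - 0 = 48s/(s² + 144)

Final answer: 48s/(s² + 144)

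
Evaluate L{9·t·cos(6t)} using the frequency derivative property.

L{cos(6t)} = s/(s² + 36). Derivative: d/ds[s/(s² + 36)] = [(s² + 36) - s·2s]/(s² + 36)² = (36 - s²)/(s² + 36)². So L{t·cos(6t)} = -F'(s) = (s² - 36)/(s² + 36)². Then L{9·t·cos(6t)} = 9·(s² - 36)/(s² + 36)²

Final answer: 9·(s² - 36)/(s² + 36)²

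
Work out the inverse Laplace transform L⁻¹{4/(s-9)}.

L⁻¹{1/(s-a)} = e^(at), so L⁻¹{1/(s-9)} = e^(9t), and L⁻¹{4/(s-9)} = 4·e^(9t)

Final answer: 4·e^(9t)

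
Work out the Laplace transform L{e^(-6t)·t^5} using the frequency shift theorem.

L{e^(at)·t^n} = n!/(s-a)^(n+1), so L{e^(-6t)·t^5} = 120/(s+6)^6

Final answer: 120/(s+6)^6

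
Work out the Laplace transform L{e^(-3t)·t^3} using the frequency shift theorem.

L{e^(at)·t^n} = n!/(s-a)^(n+1), so L{e^(-3t)·t^3} = 6/(s+3)^4

Final answer: 6/(s+3)^4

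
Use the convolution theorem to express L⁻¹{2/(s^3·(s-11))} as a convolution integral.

2/(s^3·(s-11)) = (2/s^3)·(1/(s-11)) = L{t^2}·L{e^(11t)}. So f(t) = t^2*e^(11t) = ∫₀ᵗ τ^2·e^(11(t-τ)) dτ

Final answer: ∫₀ᵗ τ^2·e^(11(t-τ)) dτ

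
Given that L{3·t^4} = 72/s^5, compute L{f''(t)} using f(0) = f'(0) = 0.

L{f''(t)} = s²F(s) - sf(0) - f'(0) = s²·72/s^5 - 0 - 0 = 72/s^3

Final answer: 72/s^3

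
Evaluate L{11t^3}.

L{t^n} = n!/s^(n+1). So L{11t^3} = 11·3!/s^4 = 66/s^4

Final answer: 66/s^4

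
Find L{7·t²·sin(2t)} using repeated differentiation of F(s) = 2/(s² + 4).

F(s) = 2/(s² + 4). F'(s) = -4s/(s² + 4)². F''(s) = -4(4 - 3s²)/(s² + 4)³ = (12s² - 16)/(s² + 4)³. So L{t²·sin(2t)} = (-1)² F''(s) = (12s² - 16)/(s² + 4)³. Then L{7·t²·sin(2t)} = 7·(12s² - 16)/(s² + 4)³ = (84s² - 112)/(s² + 4)³

Final answer: (84s² - 112)/(s² + 4)³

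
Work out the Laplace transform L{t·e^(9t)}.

L{t^n·e^(at)} = n!/(s-a)^(n+1), so L{t·e^(9t)} = 1/(s-9)^2

Final answer: 1/(s-9)^2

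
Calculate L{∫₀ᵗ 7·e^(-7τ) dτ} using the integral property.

L{∫₀ᵗ f(τ)dτ} = F(s)/s with F(s) = 7/(s+7), so L{∫₀ᵗ 7·e^(-7τ) dτ} = 7/(s(s+7))

Final answer: 7/(s(s+7))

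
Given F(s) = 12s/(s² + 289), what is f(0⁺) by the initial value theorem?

f(0⁺) = lim_{s→∞} s·12s/(s² + 289) = lim_{s→∞} 12s²/(s² + 289) = 12

Final answer: 12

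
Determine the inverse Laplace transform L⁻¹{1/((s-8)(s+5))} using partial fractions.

Decompose: A/(s-8) + B/(s+5). A = 1/13, B = -1/13. f(t) = (e^(8t) - e^(-5t))/13

Final answer: (e^(8t) - e^(-5t))/13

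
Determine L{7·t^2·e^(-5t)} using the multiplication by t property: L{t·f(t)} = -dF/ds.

Using L{t^n·e^(at)} = n!/(s-a)^(n+1), L{t^2·e^(-5t)} = 2/(s+5)^3, so L{7·t^2·e^(-5t)} = 7·2/(s+5)^3 = 14/(s+5)^3

Final answer: 14/(s+5)^3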